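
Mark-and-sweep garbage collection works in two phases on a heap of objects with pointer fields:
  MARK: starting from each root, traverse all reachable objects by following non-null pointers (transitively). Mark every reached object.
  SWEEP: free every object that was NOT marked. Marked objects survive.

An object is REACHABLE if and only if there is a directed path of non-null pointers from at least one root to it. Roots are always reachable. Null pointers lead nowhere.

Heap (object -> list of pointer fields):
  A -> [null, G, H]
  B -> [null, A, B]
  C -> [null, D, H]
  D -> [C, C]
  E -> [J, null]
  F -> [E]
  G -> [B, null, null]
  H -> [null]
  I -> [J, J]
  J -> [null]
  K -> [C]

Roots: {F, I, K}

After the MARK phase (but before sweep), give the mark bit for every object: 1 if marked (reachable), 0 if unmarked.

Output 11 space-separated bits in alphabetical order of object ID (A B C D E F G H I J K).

Answer: 0 0 1 1 1 1 0 1 1 1 1

Derivation:
Roots: F I K
Mark F: refs=E, marked=F
Mark I: refs=J J, marked=F I
Mark K: refs=C, marked=F I K
Mark E: refs=J null, marked=E F I K
Mark J: refs=null, marked=E F I J K
Mark C: refs=null D H, marked=C E F I J K
Mark D: refs=C C, marked=C D E F I J K
Mark H: refs=null, marked=C D E F H I J K
Unmarked (collected): A B G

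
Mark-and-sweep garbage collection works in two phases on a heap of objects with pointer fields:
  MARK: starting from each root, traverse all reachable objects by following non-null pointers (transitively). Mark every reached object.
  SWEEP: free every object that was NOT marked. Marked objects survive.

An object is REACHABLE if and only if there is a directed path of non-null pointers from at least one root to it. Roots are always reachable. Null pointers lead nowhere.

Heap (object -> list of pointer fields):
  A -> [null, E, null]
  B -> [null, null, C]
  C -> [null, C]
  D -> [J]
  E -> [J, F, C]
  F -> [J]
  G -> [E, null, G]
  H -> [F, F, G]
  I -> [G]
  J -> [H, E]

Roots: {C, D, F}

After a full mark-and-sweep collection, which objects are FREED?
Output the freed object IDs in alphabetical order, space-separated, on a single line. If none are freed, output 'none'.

Answer: A B I

Derivation:
Roots: C D F
Mark C: refs=null C, marked=C
Mark D: refs=J, marked=C D
Mark F: refs=J, marked=C D F
Mark J: refs=H E, marked=C D F J
Mark H: refs=F F G, marked=C D F H J
Mark E: refs=J F C, marked=C D E F H J
Mark G: refs=E null G, marked=C D E F G H J
Unmarked (collected): A B I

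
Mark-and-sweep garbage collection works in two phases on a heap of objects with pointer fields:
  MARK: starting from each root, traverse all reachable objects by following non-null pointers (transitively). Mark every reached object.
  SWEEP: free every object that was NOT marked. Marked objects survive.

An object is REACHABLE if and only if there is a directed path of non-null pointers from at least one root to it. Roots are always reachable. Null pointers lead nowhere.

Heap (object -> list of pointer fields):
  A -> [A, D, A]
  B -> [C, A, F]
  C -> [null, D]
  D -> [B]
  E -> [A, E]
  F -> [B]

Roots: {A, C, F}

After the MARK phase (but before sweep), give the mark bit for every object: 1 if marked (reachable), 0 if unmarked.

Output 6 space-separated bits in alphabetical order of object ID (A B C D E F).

Answer: 1 1 1 1 0 1

Derivation:
Roots: A C F
Mark A: refs=A D A, marked=A
Mark C: refs=null D, marked=A C
Mark F: refs=B, marked=A C F
Mark D: refs=B, marked=A C D F
Mark B: refs=C A F, marked=A B C D F
Unmarked (collected): E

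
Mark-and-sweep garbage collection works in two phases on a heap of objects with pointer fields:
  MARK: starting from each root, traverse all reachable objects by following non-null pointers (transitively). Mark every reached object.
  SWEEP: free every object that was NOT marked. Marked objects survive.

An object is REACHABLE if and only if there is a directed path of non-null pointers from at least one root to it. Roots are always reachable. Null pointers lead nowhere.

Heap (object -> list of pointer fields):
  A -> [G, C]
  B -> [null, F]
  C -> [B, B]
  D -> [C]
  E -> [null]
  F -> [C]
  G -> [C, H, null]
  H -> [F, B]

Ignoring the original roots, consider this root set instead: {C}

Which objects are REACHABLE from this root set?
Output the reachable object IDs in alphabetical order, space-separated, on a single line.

Roots: C
Mark C: refs=B B, marked=C
Mark B: refs=null F, marked=B C
Mark F: refs=C, marked=B C F
Unmarked (collected): A D E G H

Answer: B C F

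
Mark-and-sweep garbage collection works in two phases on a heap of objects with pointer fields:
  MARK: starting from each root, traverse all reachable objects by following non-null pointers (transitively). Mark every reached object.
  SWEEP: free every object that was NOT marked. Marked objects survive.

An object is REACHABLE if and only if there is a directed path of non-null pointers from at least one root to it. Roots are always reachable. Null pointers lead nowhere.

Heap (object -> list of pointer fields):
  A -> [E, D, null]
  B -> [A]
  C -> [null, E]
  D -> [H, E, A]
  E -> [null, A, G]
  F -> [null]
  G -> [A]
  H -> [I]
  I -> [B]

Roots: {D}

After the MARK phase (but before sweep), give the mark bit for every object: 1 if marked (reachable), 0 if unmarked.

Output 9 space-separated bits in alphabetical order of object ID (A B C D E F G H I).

Roots: D
Mark D: refs=H E A, marked=D
Mark H: refs=I, marked=D H
Mark E: refs=null A G, marked=D E H
Mark A: refs=E D null, marked=A D E H
Mark I: refs=B, marked=A D E H I
Mark G: refs=A, marked=A D E G H I
Mark B: refs=A, marked=A B D E G H I
Unmarked (collected): C F

Answer: 1 1 0 1 1 0 1 1 1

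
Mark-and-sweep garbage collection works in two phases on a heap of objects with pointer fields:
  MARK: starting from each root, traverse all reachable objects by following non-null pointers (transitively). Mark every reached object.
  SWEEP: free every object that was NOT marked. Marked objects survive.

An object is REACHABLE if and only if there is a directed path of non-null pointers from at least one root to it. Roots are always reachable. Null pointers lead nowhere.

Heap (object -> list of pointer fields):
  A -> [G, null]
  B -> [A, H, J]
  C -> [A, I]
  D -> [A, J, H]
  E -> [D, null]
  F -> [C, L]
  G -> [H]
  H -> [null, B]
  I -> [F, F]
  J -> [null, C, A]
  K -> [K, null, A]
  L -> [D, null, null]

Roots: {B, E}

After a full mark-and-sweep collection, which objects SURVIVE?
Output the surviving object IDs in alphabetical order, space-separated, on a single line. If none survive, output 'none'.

Answer: A B C D E F G H I J L

Derivation:
Roots: B E
Mark B: refs=A H J, marked=B
Mark E: refs=D null, marked=B E
Mark A: refs=G null, marked=A B E
Mark H: refs=null B, marked=A B E H
Mark J: refs=null C A, marked=A B E H J
Mark D: refs=A J H, marked=A B D E H J
Mark G: refs=H, marked=A B D E G H J
Mark C: refs=A I, marked=A B C D E G H J
Mark I: refs=F F, marked=A B C D E G H I J
Mark F: refs=C L, marked=A B C D E F G H I J
Mark L: refs=D null null, marked=A B C D E F G H I J L
Unmarked (collected): K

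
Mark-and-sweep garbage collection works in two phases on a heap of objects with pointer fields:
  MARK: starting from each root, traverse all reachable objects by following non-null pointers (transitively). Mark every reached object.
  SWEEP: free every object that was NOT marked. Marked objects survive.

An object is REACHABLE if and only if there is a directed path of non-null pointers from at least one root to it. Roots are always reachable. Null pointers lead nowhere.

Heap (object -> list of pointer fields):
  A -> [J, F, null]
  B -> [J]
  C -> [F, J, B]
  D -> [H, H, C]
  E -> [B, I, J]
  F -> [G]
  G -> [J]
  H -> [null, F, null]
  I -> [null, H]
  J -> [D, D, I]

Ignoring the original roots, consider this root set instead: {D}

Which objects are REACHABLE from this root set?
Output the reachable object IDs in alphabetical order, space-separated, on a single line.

Roots: D
Mark D: refs=H H C, marked=D
Mark H: refs=null F null, marked=D H
Mark C: refs=F J B, marked=C D H
Mark F: refs=G, marked=C D F H
Mark J: refs=D D I, marked=C D F H J
Mark B: refs=J, marked=B C D F H J
Mark G: refs=J, marked=B C D F G H J
Mark I: refs=null H, marked=B C D F G H I J
Unmarked (collected): A E

Answer: B C D F G H I J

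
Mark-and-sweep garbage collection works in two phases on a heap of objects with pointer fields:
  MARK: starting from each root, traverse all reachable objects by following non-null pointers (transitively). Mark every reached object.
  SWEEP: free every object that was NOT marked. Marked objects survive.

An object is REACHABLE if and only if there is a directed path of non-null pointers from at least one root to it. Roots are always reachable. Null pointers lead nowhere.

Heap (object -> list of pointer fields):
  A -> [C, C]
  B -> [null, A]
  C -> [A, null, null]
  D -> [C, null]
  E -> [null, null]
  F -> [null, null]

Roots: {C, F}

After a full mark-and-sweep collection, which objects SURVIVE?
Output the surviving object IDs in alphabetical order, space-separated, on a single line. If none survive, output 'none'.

Answer: A C F

Derivation:
Roots: C F
Mark C: refs=A null null, marked=C
Mark F: refs=null null, marked=C F
Mark A: refs=C C, marked=A C F
Unmarked (collected): B D E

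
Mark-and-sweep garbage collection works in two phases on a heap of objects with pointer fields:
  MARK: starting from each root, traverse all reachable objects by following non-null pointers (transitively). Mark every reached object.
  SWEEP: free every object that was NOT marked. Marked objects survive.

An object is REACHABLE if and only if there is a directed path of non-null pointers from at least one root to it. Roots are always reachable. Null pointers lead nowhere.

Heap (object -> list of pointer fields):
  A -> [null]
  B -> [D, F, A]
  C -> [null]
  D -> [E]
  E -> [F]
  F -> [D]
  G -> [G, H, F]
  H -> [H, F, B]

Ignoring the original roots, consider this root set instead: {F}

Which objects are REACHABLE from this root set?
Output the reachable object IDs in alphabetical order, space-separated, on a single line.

Roots: F
Mark F: refs=D, marked=F
Mark D: refs=E, marked=D F
Mark E: refs=F, marked=D E F
Unmarked (collected): A B C G H

Answer: D E F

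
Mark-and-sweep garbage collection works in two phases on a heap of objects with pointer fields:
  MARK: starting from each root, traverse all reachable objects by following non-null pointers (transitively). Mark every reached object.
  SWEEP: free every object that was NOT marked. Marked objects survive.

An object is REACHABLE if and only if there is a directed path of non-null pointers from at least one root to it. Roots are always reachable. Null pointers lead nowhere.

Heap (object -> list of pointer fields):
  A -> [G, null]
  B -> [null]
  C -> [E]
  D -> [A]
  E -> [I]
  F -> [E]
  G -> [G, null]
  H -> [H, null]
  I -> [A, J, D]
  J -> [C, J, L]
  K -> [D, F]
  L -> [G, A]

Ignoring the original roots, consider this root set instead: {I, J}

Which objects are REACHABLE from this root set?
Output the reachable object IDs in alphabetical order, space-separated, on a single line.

Roots: I J
Mark I: refs=A J D, marked=I
Mark J: refs=C J L, marked=I J
Mark A: refs=G null, marked=A I J
Mark D: refs=A, marked=A D I J
Mark C: refs=E, marked=A C D I J
Mark L: refs=G A, marked=A C D I J L
Mark G: refs=G null, marked=A C D G I J L
Mark E: refs=I, marked=A C D E G I J L
Unmarked (collected): B F H K

Answer: A C D E G I J L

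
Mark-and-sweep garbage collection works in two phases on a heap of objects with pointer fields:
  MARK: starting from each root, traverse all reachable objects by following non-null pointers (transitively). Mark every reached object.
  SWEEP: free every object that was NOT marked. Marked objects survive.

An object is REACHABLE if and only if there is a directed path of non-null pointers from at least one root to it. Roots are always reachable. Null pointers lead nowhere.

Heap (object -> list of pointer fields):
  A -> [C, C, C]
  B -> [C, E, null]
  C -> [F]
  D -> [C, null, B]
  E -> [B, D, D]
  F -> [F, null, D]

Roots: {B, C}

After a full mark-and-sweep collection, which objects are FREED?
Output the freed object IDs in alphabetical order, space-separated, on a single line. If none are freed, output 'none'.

Roots: B C
Mark B: refs=C E null, marked=B
Mark C: refs=F, marked=B C
Mark E: refs=B D D, marked=B C E
Mark F: refs=F null D, marked=B C E F
Mark D: refs=C null B, marked=B C D E F
Unmarked (collected): A

Answer: A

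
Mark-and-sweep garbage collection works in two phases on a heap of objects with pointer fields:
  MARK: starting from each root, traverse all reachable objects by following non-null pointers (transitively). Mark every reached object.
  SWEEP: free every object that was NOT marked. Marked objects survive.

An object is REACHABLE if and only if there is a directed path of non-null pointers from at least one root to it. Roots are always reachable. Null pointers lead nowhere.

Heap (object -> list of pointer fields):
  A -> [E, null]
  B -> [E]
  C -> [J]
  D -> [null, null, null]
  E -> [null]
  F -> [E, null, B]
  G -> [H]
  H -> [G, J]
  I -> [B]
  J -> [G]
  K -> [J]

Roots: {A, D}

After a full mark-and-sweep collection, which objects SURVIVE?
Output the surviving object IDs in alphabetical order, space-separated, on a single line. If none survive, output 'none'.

Roots: A D
Mark A: refs=E null, marked=A
Mark D: refs=null null null, marked=A D
Mark E: refs=null, marked=A D E
Unmarked (collected): B C F G H I J K

Answer: A D E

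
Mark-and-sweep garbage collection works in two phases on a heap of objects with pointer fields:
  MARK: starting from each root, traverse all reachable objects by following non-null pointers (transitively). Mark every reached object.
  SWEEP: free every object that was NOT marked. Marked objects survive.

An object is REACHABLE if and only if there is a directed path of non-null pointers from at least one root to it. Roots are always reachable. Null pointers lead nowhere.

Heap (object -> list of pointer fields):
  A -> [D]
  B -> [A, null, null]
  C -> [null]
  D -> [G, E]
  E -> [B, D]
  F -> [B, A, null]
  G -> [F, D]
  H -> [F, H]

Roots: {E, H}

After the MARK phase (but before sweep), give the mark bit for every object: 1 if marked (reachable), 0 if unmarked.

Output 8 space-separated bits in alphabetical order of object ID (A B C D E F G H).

Roots: E H
Mark E: refs=B D, marked=E
Mark H: refs=F H, marked=E H
Mark B: refs=A null null, marked=B E H
Mark D: refs=G E, marked=B D E H
Mark F: refs=B A null, marked=B D E F H
Mark A: refs=D, marked=A B D E F H
Mark G: refs=F D, marked=A B D E F G H
Unmarked (collected): C

Answer: 1 1 0 1 1 1 1 1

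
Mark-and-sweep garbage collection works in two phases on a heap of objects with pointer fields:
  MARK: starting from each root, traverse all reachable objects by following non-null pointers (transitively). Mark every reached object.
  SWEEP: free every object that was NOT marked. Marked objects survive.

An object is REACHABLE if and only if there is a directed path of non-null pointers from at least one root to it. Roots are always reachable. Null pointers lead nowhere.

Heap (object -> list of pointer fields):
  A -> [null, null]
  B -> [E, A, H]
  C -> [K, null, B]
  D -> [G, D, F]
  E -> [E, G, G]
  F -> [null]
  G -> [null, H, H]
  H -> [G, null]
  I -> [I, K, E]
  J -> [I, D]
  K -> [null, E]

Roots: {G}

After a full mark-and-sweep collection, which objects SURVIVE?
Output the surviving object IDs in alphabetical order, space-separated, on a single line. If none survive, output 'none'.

Answer: G H

Derivation:
Roots: G
Mark G: refs=null H H, marked=G
Mark H: refs=G null, marked=G H
Unmarked (collected): A B C D E F I J K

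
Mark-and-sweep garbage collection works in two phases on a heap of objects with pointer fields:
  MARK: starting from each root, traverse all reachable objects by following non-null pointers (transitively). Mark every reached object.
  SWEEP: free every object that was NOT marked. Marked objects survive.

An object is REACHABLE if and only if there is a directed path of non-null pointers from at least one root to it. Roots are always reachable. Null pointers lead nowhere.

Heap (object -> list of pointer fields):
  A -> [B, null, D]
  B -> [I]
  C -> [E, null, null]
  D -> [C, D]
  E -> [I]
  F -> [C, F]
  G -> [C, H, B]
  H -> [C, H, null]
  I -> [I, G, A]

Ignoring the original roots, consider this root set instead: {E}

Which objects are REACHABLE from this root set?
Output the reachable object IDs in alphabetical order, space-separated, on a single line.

Roots: E
Mark E: refs=I, marked=E
Mark I: refs=I G A, marked=E I
Mark G: refs=C H B, marked=E G I
Mark A: refs=B null D, marked=A E G I
Mark C: refs=E null null, marked=A C E G I
Mark H: refs=C H null, marked=A C E G H I
Mark B: refs=I, marked=A B C E G H I
Mark D: refs=C D, marked=A B C D E G H I
Unmarked (collected): F

Answer: A B C D E G H I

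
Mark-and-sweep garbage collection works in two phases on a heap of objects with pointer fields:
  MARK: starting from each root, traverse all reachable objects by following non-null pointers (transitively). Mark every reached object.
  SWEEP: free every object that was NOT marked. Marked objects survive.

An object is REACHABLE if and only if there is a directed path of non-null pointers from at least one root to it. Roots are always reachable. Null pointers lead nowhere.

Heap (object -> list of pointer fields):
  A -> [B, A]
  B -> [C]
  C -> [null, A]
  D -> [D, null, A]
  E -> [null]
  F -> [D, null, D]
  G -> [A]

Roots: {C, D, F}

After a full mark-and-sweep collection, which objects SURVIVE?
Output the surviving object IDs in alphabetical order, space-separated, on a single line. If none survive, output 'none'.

Answer: A B C D F

Derivation:
Roots: C D F
Mark C: refs=null A, marked=C
Mark D: refs=D null A, marked=C D
Mark F: refs=D null D, marked=C D F
Mark A: refs=B A, marked=A C D F
Mark B: refs=C, marked=A B C D F
Unmarked (collected): E G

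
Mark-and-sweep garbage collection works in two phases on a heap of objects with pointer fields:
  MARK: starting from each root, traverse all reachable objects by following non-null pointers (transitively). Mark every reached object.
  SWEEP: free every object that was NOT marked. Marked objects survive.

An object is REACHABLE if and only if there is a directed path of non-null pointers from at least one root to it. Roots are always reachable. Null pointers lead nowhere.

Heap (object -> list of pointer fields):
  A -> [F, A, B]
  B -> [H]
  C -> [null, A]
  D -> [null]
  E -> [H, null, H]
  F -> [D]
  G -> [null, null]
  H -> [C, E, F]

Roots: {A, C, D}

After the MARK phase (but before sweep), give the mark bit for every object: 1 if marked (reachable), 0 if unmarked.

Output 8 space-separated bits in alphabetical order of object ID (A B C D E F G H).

Roots: A C D
Mark A: refs=F A B, marked=A
Mark C: refs=null A, marked=A C
Mark D: refs=null, marked=A C D
Mark F: refs=D, marked=A C D F
Mark B: refs=H, marked=A B C D F
Mark H: refs=C E F, marked=A B C D F H
Mark E: refs=H null H, marked=A B C D E F H
Unmarked (collected): G

Answer: 1 1 1 1 1 1 0 1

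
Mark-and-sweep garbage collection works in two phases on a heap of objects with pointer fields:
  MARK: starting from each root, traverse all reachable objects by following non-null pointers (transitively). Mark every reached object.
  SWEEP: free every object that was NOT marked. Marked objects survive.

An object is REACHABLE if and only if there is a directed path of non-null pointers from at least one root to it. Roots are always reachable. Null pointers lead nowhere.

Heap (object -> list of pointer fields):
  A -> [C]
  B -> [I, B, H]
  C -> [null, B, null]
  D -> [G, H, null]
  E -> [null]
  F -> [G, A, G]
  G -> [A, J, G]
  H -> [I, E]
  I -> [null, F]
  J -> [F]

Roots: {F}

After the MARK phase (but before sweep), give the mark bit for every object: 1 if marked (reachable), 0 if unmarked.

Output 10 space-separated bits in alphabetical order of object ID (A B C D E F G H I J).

Answer: 1 1 1 0 1 1 1 1 1 1

Derivation:
Roots: F
Mark F: refs=G A G, marked=F
Mark G: refs=A J G, marked=F G
Mark A: refs=C, marked=A F G
Mark J: refs=F, marked=A F G J
Mark C: refs=null B null, marked=A C F G J
Mark B: refs=I B H, marked=A B C F G J
Mark I: refs=null F, marked=A B C F G I J
Mark H: refs=I E, marked=A B C F G H I J
Mark E: refs=null, marked=A B C E F G H I J
Unmarked (collected): D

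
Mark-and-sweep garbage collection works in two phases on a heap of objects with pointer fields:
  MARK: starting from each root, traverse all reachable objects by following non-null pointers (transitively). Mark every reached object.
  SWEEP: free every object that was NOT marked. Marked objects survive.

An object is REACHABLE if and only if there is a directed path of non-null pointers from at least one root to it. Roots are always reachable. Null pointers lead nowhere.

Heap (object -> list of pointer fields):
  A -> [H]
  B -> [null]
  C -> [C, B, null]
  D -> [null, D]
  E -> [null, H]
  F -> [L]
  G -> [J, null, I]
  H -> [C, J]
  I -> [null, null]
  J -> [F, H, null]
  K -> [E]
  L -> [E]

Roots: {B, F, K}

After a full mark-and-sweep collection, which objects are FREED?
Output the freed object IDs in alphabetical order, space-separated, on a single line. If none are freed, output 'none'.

Roots: B F K
Mark B: refs=null, marked=B
Mark F: refs=L, marked=B F
Mark K: refs=E, marked=B F K
Mark L: refs=E, marked=B F K L
Mark E: refs=null H, marked=B E F K L
Mark H: refs=C J, marked=B E F H K L
Mark C: refs=C B null, marked=B C E F H K L
Mark J: refs=F H null, marked=B C E F H J K L
Unmarked (collected): A D G I

Answer: A D G I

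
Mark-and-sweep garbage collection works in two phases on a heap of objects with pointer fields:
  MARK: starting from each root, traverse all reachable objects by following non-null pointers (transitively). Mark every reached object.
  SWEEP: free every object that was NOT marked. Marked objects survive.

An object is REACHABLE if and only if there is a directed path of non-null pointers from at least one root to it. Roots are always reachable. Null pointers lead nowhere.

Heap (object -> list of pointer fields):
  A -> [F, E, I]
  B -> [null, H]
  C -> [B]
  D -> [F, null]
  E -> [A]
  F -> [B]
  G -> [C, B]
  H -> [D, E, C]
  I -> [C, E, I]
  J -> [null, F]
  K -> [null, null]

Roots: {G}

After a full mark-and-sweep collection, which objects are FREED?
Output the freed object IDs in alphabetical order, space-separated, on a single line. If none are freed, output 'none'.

Answer: J K

Derivation:
Roots: G
Mark G: refs=C B, marked=G
Mark C: refs=B, marked=C G
Mark B: refs=null H, marked=B C G
Mark H: refs=D E C, marked=B C G H
Mark D: refs=F null, marked=B C D G H
Mark E: refs=A, marked=B C D E G H
Mark F: refs=B, marked=B C D E F G H
Mark A: refs=F E I, marked=A B C D E F G H
Mark I: refs=C E I, marked=A B C D E F G H I
Unmarked (collected): J K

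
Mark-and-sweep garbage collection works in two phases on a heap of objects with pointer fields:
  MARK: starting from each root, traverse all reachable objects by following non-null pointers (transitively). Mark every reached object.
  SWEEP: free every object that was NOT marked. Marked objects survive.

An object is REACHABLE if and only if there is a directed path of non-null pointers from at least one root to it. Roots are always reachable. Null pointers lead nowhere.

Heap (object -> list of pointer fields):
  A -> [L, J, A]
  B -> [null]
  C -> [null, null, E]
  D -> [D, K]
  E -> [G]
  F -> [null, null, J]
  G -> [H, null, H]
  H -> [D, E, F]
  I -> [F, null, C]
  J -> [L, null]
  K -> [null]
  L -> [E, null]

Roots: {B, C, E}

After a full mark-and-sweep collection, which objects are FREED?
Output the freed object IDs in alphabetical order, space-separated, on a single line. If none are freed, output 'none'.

Roots: B C E
Mark B: refs=null, marked=B
Mark C: refs=null null E, marked=B C
Mark E: refs=G, marked=B C E
Mark G: refs=H null H, marked=B C E G
Mark H: refs=D E F, marked=B C E G H
Mark D: refs=D K, marked=B C D E G H
Mark F: refs=null null J, marked=B C D E F G H
Mark K: refs=null, marked=B C D E F G H K
Mark J: refs=L null, marked=B C D E F G H J K
Mark L: refs=E null, marked=B C D E F G H J K L
Unmarked (collected): A I

Answer: A I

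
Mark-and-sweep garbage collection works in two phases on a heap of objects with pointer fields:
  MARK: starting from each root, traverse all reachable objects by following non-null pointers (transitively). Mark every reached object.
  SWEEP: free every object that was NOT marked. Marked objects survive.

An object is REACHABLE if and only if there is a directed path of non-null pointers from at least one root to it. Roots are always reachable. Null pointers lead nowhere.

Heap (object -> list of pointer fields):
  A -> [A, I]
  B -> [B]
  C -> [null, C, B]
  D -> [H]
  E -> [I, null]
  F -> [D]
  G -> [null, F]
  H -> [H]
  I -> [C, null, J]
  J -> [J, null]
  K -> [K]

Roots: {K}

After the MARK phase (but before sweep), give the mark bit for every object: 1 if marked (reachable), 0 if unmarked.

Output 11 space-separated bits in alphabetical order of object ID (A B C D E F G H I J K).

Answer: 0 0 0 0 0 0 0 0 0 0 1

Derivation:
Roots: K
Mark K: refs=K, marked=K
Unmarked (collected): A B C D E F G H I J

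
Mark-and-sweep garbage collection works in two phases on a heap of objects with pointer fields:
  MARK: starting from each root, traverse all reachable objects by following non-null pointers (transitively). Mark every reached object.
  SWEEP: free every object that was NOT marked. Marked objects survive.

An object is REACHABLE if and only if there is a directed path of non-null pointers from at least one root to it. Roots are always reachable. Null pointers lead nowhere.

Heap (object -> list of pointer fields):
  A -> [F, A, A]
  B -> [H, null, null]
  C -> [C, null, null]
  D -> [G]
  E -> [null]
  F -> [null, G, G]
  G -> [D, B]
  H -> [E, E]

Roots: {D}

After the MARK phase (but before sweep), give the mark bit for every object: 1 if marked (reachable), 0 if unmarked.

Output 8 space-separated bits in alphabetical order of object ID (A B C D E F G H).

Answer: 0 1 0 1 1 0 1 1

Derivation:
Roots: D
Mark D: refs=G, marked=D
Mark G: refs=D B, marked=D G
Mark B: refs=H null null, marked=B D G
Mark H: refs=E E, marked=B D G H
Mark E: refs=null, marked=B D E G H
Unmarked (collected): A C F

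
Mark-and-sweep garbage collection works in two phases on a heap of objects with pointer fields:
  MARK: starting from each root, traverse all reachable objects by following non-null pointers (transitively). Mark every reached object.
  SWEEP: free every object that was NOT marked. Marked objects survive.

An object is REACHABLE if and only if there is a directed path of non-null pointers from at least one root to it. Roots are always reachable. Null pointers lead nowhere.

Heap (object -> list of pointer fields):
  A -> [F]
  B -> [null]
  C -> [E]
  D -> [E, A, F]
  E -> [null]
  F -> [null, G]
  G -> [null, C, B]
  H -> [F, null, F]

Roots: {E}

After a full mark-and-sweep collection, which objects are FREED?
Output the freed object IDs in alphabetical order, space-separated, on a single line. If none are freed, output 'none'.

Roots: E
Mark E: refs=null, marked=E
Unmarked (collected): A B C D F G H

Answer: A B C D F G H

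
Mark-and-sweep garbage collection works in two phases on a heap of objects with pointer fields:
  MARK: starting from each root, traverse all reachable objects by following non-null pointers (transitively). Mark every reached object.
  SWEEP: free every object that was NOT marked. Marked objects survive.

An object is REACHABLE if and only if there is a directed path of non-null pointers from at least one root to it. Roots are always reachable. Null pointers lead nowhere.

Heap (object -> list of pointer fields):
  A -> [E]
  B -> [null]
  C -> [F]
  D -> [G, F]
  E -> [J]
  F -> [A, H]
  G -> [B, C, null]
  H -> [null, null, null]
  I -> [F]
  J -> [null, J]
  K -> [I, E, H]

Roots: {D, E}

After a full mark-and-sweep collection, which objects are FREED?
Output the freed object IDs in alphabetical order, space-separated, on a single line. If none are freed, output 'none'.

Roots: D E
Mark D: refs=G F, marked=D
Mark E: refs=J, marked=D E
Mark G: refs=B C null, marked=D E G
Mark F: refs=A H, marked=D E F G
Mark J: refs=null J, marked=D E F G J
Mark B: refs=null, marked=B D E F G J
Mark C: refs=F, marked=B C D E F G J
Mark A: refs=E, marked=A B C D E F G J
Mark H: refs=null null null, marked=A B C D E F G H J
Unmarked (collected): I K

Answer: I K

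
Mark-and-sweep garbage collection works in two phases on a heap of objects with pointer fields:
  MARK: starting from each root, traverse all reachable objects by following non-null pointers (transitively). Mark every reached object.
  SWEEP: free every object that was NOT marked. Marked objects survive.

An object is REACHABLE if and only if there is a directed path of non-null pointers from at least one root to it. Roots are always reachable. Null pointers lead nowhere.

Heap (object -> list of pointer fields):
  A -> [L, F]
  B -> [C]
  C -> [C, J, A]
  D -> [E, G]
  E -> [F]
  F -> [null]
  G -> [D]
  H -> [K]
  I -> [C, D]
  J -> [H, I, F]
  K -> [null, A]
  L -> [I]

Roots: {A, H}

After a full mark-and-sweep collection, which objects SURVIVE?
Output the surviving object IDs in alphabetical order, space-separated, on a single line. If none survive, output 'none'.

Roots: A H
Mark A: refs=L F, marked=A
Mark H: refs=K, marked=A H
Mark L: refs=I, marked=A H L
Mark F: refs=null, marked=A F H L
Mark K: refs=null A, marked=A F H K L
Mark I: refs=C D, marked=A F H I K L
Mark C: refs=C J A, marked=A C F H I K L
Mark D: refs=E G, marked=A C D F H I K L
Mark J: refs=H I F, marked=A C D F H I J K L
Mark E: refs=F, marked=A C D E F H I J K L
Mark G: refs=D, marked=A C D E F G H I J K L
Unmarked (collected): B

Answer: A C D E F G H I J K L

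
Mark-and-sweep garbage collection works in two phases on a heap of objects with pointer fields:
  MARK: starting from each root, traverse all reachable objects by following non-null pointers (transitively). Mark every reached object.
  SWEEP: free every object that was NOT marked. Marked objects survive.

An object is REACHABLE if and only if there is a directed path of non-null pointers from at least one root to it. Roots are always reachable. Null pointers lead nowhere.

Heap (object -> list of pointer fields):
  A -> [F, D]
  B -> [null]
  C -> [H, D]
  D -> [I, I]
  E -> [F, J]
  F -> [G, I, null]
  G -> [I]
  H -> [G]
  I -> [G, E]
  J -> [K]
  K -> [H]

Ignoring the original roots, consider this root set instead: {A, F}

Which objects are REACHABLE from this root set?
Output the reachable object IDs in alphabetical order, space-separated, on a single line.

Answer: A D E F G H I J K

Derivation:
Roots: A F
Mark A: refs=F D, marked=A
Mark F: refs=G I null, marked=A F
Mark D: refs=I I, marked=A D F
Mark G: refs=I, marked=A D F G
Mark I: refs=G E, marked=A D F G I
Mark E: refs=F J, marked=A D E F G I
Mark J: refs=K, marked=A D E F G I J
Mark K: refs=H, marked=A D E F G I J K
Mark H: refs=G, marked=A D E F G H I J K
Unmarked (collected): B C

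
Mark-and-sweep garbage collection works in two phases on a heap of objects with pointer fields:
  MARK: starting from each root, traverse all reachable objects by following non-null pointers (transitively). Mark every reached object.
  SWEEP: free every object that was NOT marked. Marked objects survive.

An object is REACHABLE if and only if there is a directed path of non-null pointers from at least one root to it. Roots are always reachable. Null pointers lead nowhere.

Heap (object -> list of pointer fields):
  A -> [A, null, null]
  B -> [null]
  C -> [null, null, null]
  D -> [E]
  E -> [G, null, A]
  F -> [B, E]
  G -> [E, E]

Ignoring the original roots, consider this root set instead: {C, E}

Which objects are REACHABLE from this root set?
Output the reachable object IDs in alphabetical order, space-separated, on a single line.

Answer: A C E G

Derivation:
Roots: C E
Mark C: refs=null null null, marked=C
Mark E: refs=G null A, marked=C E
Mark G: refs=E E, marked=C E G
Mark A: refs=A null null, marked=A C E G
Unmarked (collected): B D F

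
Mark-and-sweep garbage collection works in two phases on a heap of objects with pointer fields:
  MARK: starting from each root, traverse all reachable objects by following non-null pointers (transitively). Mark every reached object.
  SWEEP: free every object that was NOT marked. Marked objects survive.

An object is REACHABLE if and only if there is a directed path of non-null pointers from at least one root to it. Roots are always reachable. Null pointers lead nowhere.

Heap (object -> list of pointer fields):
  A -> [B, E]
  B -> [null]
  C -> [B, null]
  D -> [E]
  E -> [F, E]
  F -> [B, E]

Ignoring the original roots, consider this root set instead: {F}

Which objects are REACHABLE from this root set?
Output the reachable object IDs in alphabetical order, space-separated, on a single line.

Answer: B E F

Derivation:
Roots: F
Mark F: refs=B E, marked=F
Mark B: refs=null, marked=B F
Mark E: refs=F E, marked=B E F
Unmarked (collected): A C D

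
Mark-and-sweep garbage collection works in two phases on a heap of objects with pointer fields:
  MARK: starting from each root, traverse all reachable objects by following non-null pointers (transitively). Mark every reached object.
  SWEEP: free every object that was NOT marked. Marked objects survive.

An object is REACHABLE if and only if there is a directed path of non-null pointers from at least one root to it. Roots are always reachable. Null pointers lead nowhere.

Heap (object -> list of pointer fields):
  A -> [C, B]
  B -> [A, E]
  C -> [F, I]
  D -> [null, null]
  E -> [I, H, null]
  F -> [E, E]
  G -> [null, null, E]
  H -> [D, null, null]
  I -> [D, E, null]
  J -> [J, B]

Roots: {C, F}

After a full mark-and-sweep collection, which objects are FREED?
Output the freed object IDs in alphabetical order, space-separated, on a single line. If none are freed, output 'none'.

Roots: C F
Mark C: refs=F I, marked=C
Mark F: refs=E E, marked=C F
Mark I: refs=D E null, marked=C F I
Mark E: refs=I H null, marked=C E F I
Mark D: refs=null null, marked=C D E F I
Mark H: refs=D null null, marked=C D E F H I
Unmarked (collected): A B G J

Answer: A B G J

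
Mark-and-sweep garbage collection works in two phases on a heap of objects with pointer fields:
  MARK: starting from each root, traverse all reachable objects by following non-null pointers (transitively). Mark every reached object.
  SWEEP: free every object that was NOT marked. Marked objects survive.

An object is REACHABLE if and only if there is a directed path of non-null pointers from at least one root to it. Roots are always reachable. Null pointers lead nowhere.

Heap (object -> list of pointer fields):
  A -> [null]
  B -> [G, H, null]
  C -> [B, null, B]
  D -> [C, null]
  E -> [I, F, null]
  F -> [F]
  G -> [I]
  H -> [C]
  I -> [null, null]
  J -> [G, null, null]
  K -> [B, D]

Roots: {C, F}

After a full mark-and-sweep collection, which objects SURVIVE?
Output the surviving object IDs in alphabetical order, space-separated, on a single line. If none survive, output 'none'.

Answer: B C F G H I

Derivation:
Roots: C F
Mark C: refs=B null B, marked=C
Mark F: refs=F, marked=C F
Mark B: refs=G H null, marked=B C F
Mark G: refs=I, marked=B C F G
Mark H: refs=C, marked=B C F G H
Mark I: refs=null null, marked=B C F G H I
Unmarked (collected): A D E J K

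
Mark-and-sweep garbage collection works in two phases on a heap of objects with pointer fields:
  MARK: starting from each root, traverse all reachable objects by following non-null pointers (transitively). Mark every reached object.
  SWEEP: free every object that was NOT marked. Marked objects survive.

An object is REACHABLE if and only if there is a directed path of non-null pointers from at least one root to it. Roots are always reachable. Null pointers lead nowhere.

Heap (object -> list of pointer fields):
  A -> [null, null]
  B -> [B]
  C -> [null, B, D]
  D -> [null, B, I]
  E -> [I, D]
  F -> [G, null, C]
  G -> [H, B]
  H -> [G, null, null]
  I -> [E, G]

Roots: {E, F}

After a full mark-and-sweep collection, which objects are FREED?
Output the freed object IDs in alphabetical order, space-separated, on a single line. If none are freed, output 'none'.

Answer: A

Derivation:
Roots: E F
Mark E: refs=I D, marked=E
Mark F: refs=G null C, marked=E F
Mark I: refs=E G, marked=E F I
Mark D: refs=null B I, marked=D E F I
Mark G: refs=H B, marked=D E F G I
Mark C: refs=null B D, marked=C D E F G I
Mark B: refs=B, marked=B C D E F G I
Mark H: refs=G null null, marked=B C D E F G H I
Unmarked (collected): A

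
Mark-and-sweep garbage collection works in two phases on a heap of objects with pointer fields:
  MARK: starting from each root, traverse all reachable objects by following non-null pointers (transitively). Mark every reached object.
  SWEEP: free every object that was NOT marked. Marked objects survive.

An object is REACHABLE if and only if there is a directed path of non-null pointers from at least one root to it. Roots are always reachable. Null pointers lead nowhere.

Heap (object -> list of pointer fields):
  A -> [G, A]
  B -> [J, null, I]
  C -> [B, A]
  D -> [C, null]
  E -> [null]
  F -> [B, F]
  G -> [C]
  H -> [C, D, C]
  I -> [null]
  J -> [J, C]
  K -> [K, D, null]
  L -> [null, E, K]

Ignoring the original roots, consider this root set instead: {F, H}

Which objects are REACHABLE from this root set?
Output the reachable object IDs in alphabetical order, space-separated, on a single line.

Answer: A B C D F G H I J

Derivation:
Roots: F H
Mark F: refs=B F, marked=F
Mark H: refs=C D C, marked=F H
Mark B: refs=J null I, marked=B F H
Mark C: refs=B A, marked=B C F H
Mark D: refs=C null, marked=B C D F H
Mark J: refs=J C, marked=B C D F H J
Mark I: refs=null, marked=B C D F H I J
Mark A: refs=G A, marked=A B C D F H I J
Mark G: refs=C, marked=A B C D F G H I J
Unmarked (collected): E K L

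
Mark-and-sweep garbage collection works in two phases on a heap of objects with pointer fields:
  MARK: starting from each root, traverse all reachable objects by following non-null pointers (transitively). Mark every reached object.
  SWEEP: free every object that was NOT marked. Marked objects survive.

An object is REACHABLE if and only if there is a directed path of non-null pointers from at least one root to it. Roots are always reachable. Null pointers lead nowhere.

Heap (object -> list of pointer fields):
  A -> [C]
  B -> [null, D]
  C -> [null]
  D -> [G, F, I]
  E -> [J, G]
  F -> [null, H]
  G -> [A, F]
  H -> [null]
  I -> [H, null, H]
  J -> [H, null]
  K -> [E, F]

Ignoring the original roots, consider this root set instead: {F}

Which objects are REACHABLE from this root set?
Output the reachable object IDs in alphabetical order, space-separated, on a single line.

Answer: F H

Derivation:
Roots: F
Mark F: refs=null H, marked=F
Mark H: refs=null, marked=F H
Unmarked (collected): A B C D E G I J K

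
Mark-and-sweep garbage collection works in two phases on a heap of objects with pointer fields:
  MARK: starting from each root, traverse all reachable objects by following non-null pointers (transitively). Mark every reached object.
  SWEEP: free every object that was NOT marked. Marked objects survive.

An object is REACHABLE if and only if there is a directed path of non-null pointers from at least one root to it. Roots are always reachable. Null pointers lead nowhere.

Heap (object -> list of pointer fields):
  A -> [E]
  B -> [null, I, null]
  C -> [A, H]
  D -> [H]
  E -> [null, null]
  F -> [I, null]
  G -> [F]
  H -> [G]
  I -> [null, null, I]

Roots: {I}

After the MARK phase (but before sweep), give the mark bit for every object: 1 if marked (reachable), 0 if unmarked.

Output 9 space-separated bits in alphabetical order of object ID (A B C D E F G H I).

Roots: I
Mark I: refs=null null I, marked=I
Unmarked (collected): A B C D E F G H

Answer: 0 0 0 0 0 0 0 0 1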